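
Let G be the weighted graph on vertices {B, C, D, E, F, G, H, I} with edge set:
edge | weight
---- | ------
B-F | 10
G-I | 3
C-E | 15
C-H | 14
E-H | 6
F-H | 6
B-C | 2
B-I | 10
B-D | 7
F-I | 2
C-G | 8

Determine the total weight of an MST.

Prim, starting at F.
Step 1: cheapest edge leaving the tree is F-I (2); add I.
Step 2: cheapest edge leaving the tree is G-I (3); add G.
Step 3: cheapest edge leaving the tree is F-H (6); add H.
Step 4: cheapest edge leaving the tree is E-H (6); add E.
Step 5: cheapest edge leaving the tree is C-G (8); add C.
Step 6: cheapest edge leaving the tree is B-C (2); add B.
Step 7: cheapest edge leaving the tree is B-D (7); add D.
MST edges: F-I, G-I, F-H, E-H, C-G, B-C, B-D; total weight 2+3+6+6+8+2+7 = 34.

34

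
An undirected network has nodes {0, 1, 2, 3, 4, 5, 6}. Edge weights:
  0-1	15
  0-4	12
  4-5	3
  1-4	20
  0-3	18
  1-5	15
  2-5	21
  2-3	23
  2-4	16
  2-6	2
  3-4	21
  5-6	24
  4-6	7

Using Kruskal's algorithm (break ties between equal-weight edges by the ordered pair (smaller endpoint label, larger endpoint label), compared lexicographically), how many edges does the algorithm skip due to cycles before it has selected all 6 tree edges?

Sort edges by weight, then run Kruskal:
2-6 (2): add — endpoints in different components.
4-5 (3): add — endpoints in different components.
4-6 (7): add — endpoints in different components.
0-4 (12): add — endpoints in different components.
0-1 (15): add — endpoints in different components.
1-5 (15): skip — 1 and 5 already connected.
2-4 (16): skip — 2 and 4 already connected.
0-3 (18): add — endpoints in different components.
Edges rejected before the tree was complete: 2.

2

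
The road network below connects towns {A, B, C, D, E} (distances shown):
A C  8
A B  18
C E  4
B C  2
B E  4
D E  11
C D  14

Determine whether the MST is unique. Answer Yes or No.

Kruskal: consider edges lightest-first.
B C (2): add — endpoints in different components.
B E (4): add — endpoints in different components.
C E (4): skip — C and E already connected.
A C (8): add — endpoints in different components.
D E (11): add — endpoints in different components.
Non-tree edge C E has weight 4, equal to the heaviest edge on its tree cycle — swapping gives another MST of the same weight. Not unique.

No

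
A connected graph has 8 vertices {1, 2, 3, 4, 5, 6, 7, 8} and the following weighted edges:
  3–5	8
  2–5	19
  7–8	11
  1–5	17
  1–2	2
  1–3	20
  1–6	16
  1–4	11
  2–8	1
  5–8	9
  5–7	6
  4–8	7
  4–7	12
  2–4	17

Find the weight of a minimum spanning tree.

Prim, starting at 1.
Step 1: frontier [1–2 2, 1–4 11, 1–6 16, 1–5 17, 1–3 20] → take 1–2 (2); add 2.
Step 2: frontier [1–4 11, 1–6 16, 1–5 17, 1–3 20, 2–8 1, 2–4 17, 2–5 19] → take 2–8 (1); add 8.
Step 3: frontier [1–4 11, 1–6 16, 1–5 17, 1–3 20, 2–4 17, 2–5 19, 4–8 7, 5–8 9, 7–8 11] → take 4–8 (7); add 4.
Step 4: frontier [1–6 16, 1–5 17, 1–3 20, 2–5 19, 4–7 12, 5–8 9, 7–8 11] → take 5–8 (9); add 5.
Step 5: frontier [1–6 16, 1–3 20, 4–7 12, 5–7 6, 3–5 8, 7–8 11] → take 5–7 (6); add 7.
Step 6: frontier [1–6 16, 1–3 20, 3–5 8] → take 3–5 (8); add 3.
Step 7: frontier [1–6 16] → take 1–6 (16); add 6.
MST edges: 1–2, 2–8, 4–8, 5–8, 5–7, 3–5, 1–6; total weight 2+1+7+9+6+8+16 = 49.

49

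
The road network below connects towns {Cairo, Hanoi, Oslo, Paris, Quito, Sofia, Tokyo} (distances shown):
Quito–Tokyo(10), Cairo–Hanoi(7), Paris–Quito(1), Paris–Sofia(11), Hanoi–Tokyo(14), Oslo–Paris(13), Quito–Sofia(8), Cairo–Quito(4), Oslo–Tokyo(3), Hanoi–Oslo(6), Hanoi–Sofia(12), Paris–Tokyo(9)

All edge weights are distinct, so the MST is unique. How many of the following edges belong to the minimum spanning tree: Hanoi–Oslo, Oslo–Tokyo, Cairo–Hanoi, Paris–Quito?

4

Sort edges by weight, then run Kruskal:
Paris–Quito (1): add. Components now {Tokyo} {Cairo} {Oslo} {Paris,Quito} {Hanoi} {Sofia}
Oslo–Tokyo (3): add. Components now {Oslo,Tokyo} {Cairo} {Paris,Quito} {Hanoi} {Sofia}
Cairo–Quito (4): add. Components now {Oslo,Tokyo} {Cairo,Paris,Quito} {Hanoi} {Sofia}
Hanoi–Oslo (6): add. Components now {Hanoi,Oslo,Tokyo} {Cairo,Paris,Quito} {Sofia}
Cairo–Hanoi (7): add. Components now {Cairo,Hanoi,Oslo,Paris,Quito,Tokyo} {Sofia}
Quito–Sofia (8): add. Components now {Cairo,Hanoi,Oslo,Paris,Quito,Sofia,Tokyo}
MST edge set: {Paris–Quito, Oslo–Tokyo, Cairo–Quito, Hanoi–Oslo, Cairo–Hanoi, Quito–Sofia}.
Of the listed edges, {Hanoi–Oslo, Oslo–Tokyo, Cairo–Hanoi, Paris–Quito} are in the MST → 4.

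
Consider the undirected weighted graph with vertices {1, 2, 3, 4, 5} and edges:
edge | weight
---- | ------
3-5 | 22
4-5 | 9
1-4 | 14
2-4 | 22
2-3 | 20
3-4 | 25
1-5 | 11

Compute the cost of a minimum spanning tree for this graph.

62

Prim, starting at 3.
Step 1: cheapest edge leaving the tree is 2-3 (20); add 2.
Step 2: cheapest edge leaving the tree is 2-4 (22); add 4.
Step 3: cheapest edge leaving the tree is 4-5 (9); add 5.
Step 4: cheapest edge leaving the tree is 1-5 (11); add 1.
MST edges: 2-3, 2-4, 4-5, 1-5; total weight 20+22+9+11 = 62.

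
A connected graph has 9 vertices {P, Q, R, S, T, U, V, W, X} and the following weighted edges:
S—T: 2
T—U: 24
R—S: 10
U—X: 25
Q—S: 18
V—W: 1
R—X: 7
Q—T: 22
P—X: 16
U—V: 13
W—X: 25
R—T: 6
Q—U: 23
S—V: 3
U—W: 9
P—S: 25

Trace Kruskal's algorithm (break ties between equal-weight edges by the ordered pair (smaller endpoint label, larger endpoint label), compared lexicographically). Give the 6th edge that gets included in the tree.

Sort edges by weight, then run Kruskal:
V—W (1): add — endpoints in different components.
S—T (2): add — endpoints in different components.
S—V (3): add — endpoints in different components.
R—T (6): add — endpoints in different components.
R—X (7): add — endpoints in different components.
U—W (9): add — endpoints in different components.
R—S (10): skip — S and R already connected.
U—V (13): skip — V and U already connected.
P—X (16): add — endpoints in different components.
Q—S (18): add — endpoints in different components.
The 6th edge added is U—W.

U-W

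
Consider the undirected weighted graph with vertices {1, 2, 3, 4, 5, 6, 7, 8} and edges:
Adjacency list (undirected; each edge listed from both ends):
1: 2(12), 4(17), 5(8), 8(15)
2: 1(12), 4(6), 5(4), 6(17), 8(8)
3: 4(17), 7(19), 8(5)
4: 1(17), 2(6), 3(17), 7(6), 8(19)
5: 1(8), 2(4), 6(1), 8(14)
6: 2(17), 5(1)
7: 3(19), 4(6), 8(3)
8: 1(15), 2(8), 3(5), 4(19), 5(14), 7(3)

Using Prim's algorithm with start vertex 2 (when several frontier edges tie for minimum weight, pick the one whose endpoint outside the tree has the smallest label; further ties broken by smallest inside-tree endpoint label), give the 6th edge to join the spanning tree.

3-8

Prim's algorithm from 2:
Step 1: cheapest edge leaving the tree is 2-5 (4); add 5.
Step 2: cheapest edge leaving the tree is 5-6 (1); add 6.
Step 3: cheapest edge leaving the tree is 2-4 (6); add 4.
Step 4: cheapest edge leaving the tree is 4-7 (6); add 7.
Step 5: cheapest edge leaving the tree is 7-8 (3); add 8.
Step 6: cheapest edge leaving the tree is 3-8 (5); add 3.
Step 7: cheapest edge leaving the tree is 1-5 (8); add 1.
The 6th edge added is 3-8.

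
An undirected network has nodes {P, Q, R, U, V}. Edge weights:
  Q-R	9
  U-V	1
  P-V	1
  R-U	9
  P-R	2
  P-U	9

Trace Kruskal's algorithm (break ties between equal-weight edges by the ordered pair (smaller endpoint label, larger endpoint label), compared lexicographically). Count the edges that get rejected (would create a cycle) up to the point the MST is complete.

Sort edges by weight, then run Kruskal:
P-V (1): add. Components now {R} {U} {P,V} {Q}
U-V (1): add. Components now {R} {P,U,V} {Q}
P-R (2): add. Components now {P,R,U,V} {Q}
P-U (9): skip — U and P already connected.
Q-R (9): add. Components now {P,Q,R,U,V}
Edges rejected before the tree was complete: 1.

1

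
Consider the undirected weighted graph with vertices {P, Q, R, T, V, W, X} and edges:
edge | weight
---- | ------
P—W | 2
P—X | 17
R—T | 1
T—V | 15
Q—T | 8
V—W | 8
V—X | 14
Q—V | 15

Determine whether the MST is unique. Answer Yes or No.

No

Sort edges by weight, then run Kruskal:
R—T (1): add — endpoints in different components.
P—W (2): add — endpoints in different components.
Q—T (8): add — endpoints in different components.
V—W (8): add — endpoints in different components.
V—X (14): add — endpoints in different components.
Q—V (15): add — endpoints in different components.
Non-tree edge T—V has weight 15, equal to the heaviest edge on its tree cycle — swapping gives another MST of the same weight. Not unique.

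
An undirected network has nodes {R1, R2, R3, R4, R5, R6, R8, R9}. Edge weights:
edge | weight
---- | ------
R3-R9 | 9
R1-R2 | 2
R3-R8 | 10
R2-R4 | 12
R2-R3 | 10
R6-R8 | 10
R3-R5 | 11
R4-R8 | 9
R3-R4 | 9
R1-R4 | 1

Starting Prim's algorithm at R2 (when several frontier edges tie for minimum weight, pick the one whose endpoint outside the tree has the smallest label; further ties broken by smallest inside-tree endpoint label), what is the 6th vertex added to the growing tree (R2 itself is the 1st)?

R9

Grow the tree from R2 using Prim:
Step 1: cheapest edge leaving the tree is R1-R2 (2); add R1.
Step 2: cheapest edge leaving the tree is R1-R4 (1); add R4.
Step 3: cheapest edge leaving the tree is R3-R4 (9); add R3.
Step 4: cheapest edge leaving the tree is R4-R8 (9); add R8.
Step 5: cheapest edge leaving the tree is R3-R9 (9); add R9.
Step 6: cheapest edge leaving the tree is R6-R8 (10); add R6.
Step 7: cheapest edge leaving the tree is R3-R5 (11); add R5.
Vertex order: R2, R1, R4, R3, R8, R9, R6, R5. The 6th vertex is R9.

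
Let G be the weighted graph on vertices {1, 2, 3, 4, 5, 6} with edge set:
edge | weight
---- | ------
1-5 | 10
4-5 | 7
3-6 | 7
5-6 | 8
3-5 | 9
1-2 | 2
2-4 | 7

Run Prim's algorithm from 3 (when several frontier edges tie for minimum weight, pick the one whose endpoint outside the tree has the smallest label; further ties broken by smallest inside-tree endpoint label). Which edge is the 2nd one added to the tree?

5-6

Prim, starting at 3.
Step 1: cheapest edge leaving the tree is 3-6 (7); add 6.
Step 2: cheapest edge leaving the tree is 5-6 (8); add 5.
Step 3: cheapest edge leaving the tree is 4-5 (7); add 4.
Step 4: cheapest edge leaving the tree is 2-4 (7); add 2.
Step 5: cheapest edge leaving the tree is 1-2 (2); add 1.
The 2nd edge added is 5-6.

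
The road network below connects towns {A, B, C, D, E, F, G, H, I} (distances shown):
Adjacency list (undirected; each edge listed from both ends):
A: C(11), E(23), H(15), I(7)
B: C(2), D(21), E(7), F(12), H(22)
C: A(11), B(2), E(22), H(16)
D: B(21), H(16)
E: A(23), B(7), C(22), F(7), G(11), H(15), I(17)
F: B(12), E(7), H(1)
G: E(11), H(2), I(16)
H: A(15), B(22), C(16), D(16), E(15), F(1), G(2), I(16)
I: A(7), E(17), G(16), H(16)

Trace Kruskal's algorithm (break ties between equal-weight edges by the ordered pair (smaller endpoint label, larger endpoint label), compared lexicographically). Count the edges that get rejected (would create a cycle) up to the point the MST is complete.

5

Sort edges by weight, then run Kruskal:
F–H (1): add — endpoints in different components.
B–C (2): add — endpoints in different components.
G–H (2): add — endpoints in different components.
A–I (7): add — endpoints in different components.
B–E (7): add — endpoints in different components.
E–F (7): add — endpoints in different components.
A–C (11): add — endpoints in different components.
E–G (11): skip — E and G already connected.
B–F (12): skip — B and F already connected.
A–H (15): skip — A and H already connected.
E–H (15): skip — E and H already connected.
C–H (16): skip — C and H already connected.
D–H (16): add — endpoints in different components.
Edges rejected before the tree was complete: 5.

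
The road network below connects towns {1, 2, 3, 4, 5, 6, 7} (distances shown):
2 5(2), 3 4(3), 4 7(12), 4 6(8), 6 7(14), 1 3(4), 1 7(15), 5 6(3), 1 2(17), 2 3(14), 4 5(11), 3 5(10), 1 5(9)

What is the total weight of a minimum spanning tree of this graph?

32

Sort edges by weight, then run Kruskal:
2 5 (2): add. Components now {1} {2,5} {3} {4} {6} {7}
3 4 (3): add. Components now {1} {2,5} {3,4} {6} {7}
5 6 (3): add. Components now {1} {2,5,6} {3,4} {7}
1 3 (4): add. Components now {1,3,4} {2,5,6} {7}
4 6 (8): add. Components now {1,2,3,4,5,6} {7}
1 5 (9): skip — 1 and 5 already connected.
3 5 (10): skip — 3 and 5 already connected.
4 5 (11): skip — 4 and 5 already connected.
4 7 (12): add. Components now {1,2,3,4,5,6,7}
MST edges: 2 5, 3 4, 5 6, 1 3, 4 6, 4 7; total weight 2+3+3+4+8+12 = 32.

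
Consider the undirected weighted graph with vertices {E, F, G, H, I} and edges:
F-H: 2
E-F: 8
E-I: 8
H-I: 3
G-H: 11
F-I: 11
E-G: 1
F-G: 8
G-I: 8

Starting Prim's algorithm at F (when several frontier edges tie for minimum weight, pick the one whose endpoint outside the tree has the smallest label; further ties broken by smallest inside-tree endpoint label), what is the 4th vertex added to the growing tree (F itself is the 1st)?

Prim, starting at F.
Step 1: cheapest edge leaving the tree is F-H (2); add H.
Step 2: cheapest edge leaving the tree is H-I (3); add I.
Step 3: cheapest edge leaving the tree is E-F (8); add E.
Step 4: cheapest edge leaving the tree is E-G (1); add G.
Vertex order: F, H, I, E, G. The 4th vertex is E.

E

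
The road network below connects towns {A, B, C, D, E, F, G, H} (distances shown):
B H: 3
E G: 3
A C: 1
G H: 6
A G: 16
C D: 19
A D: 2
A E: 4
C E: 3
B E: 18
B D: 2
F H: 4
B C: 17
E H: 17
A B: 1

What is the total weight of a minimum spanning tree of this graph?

Grow the tree from H using Prim:
Step 1: cheapest edge leaving the tree is B H (3); add B.
Step 2: cheapest edge leaving the tree is A B (1); add A.
Step 3: cheapest edge leaving the tree is A C (1); add C.
Step 4: cheapest edge leaving the tree is A D (2); add D.
Step 5: cheapest edge leaving the tree is C E (3); add E.
Step 6: cheapest edge leaving the tree is E G (3); add G.
Step 7: cheapest edge leaving the tree is F H (4); add F.
MST edges: B H, A B, A C, A D, C E, E G, F H; total weight 3+1+1+2+3+3+4 = 17.

17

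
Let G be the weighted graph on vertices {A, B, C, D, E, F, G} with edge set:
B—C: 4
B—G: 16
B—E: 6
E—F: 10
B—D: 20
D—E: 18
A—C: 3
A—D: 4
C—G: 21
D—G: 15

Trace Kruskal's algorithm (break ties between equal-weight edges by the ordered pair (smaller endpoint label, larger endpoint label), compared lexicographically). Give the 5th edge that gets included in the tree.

E-F

Sort edges by weight, then run Kruskal:
A—C (3): add — endpoints in different components.
A—D (4): add — endpoints in different components.
B—C (4): add — endpoints in different components.
B—E (6): add — endpoints in different components.
E—F (10): add — endpoints in different components.
D—G (15): add — endpoints in different components.
The 5th edge added is E—F.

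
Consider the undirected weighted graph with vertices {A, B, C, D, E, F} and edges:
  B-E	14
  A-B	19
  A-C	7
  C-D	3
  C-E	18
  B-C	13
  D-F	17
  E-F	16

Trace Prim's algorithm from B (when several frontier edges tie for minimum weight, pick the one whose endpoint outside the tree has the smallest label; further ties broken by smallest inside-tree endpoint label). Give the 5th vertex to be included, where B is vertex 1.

E

Prim, starting at B.
Step 1: cheapest edge leaving the tree is B-C (13); add C.
Step 2: cheapest edge leaving the tree is C-D (3); add D.
Step 3: cheapest edge leaving the tree is A-C (7); add A.
Step 4: cheapest edge leaving the tree is B-E (14); add E.
Step 5: cheapest edge leaving the tree is E-F (16); add F.
Vertex order: B, C, D, A, E, F. The 5th vertex is E.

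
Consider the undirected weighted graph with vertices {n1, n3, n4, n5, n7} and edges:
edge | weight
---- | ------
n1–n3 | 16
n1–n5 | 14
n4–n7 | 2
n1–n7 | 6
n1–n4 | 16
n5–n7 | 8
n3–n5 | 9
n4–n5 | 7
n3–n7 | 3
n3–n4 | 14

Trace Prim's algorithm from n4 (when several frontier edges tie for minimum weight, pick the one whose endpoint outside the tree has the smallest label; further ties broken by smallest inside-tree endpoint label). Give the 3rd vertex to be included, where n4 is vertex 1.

Prim, starting at n4.
Step 1: frontier [n4–n7 2, n4–n5 7, n3–n4 14, n1–n4 16] → take n4–n7 (2); add n7.
Step 2: frontier [n4–n5 7, n3–n4 14, n1–n4 16, n3–n7 3, n1–n7 6, n5–n7 8] → take n3–n7 (3); add n3.
Step 3: frontier [n3–n5 9, n1–n3 16, n4–n5 7, n1–n4 16, n1–n7 6, n5–n7 8] → take n1–n7 (6); add n1.
Step 4: frontier [n1–n5 14, n3–n5 9, n4–n5 7, n5–n7 8] → take n4–n5 (7); add n5.
Vertex order: n4, n7, n3, n1, n5. The 3rd vertex is n3.

n3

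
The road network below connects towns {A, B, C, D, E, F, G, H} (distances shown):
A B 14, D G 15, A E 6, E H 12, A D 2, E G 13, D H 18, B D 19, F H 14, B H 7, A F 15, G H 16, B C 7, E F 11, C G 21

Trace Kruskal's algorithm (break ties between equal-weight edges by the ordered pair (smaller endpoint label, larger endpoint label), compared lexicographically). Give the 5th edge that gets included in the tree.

E-F

Sort edges by weight, then run Kruskal:
A D (2): add — endpoints in different components.
A E (6): add — endpoints in different components.
B C (7): add — endpoints in different components.
B H (7): add — endpoints in different components.
E F (11): add — endpoints in different components.
E H (12): add — endpoints in different components.
E G (13): add — endpoints in different components.
The 5th edge added is E F.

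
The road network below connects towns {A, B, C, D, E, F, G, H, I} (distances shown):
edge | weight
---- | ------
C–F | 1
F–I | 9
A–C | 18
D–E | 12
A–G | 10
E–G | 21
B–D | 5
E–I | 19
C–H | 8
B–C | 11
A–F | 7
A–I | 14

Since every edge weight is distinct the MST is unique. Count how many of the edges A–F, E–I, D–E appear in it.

Kruskal's algorithm — process edges by increasing weight (ties by edge label):
C–F (1): add — endpoints in different components.
B–D (5): add — endpoints in different components.
A–F (7): add — endpoints in different components.
C–H (8): add — endpoints in different components.
F–I (9): add — endpoints in different components.
A–G (10): add — endpoints in different components.
B–C (11): add — endpoints in different components.
D–E (12): add — endpoints in different components.
MST edge set: {C–F, B–D, A–F, C–H, F–I, A–G, B–C, D–E}.
Of the listed edges, {A–F, D–E} are in the MST → 2.

2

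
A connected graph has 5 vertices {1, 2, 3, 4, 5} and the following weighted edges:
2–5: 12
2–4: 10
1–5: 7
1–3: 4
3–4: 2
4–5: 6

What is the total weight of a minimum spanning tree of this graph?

22

Kruskal's algorithm — process edges by increasing weight (ties by edge label):
3–4 (2): add. Components now {1} {2} {3,4} {5}
1–3 (4): add. Components now {1,3,4} {2} {5}
4–5 (6): add. Components now {1,3,4,5} {2}
1–5 (7): skip — 1 and 5 already connected.
2–4 (10): add. Components now {1,2,3,4,5}
MST edges: 3–4, 1–3, 4–5, 2–4; total weight 2+4+6+10 = 22.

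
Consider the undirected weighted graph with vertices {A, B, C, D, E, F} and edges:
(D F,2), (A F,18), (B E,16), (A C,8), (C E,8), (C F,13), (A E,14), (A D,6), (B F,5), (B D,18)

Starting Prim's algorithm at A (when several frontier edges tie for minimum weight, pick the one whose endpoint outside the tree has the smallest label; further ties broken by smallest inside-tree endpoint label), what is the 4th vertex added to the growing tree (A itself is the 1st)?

Prim's algorithm from A:
Step 1: frontier [A D 6, A C 8, A E 14, A F 18] → take A D (6); add D.
Step 2: frontier [A C 8, A E 14, A F 18, D F 2, B D 18] → take D F (2); add F.
Step 3: frontier [A C 8, A E 14, B D 18, B F 5, C F 13] → take B F (5); add B.
Step 4: frontier [A C 8, A E 14, B E 16, C F 13] → take A C (8); add C.
Step 5: frontier [A E 14, B E 16, C E 8] → take C E (8); add E.
Vertex order: A, D, F, B, C, E. The 4th vertex is B.

B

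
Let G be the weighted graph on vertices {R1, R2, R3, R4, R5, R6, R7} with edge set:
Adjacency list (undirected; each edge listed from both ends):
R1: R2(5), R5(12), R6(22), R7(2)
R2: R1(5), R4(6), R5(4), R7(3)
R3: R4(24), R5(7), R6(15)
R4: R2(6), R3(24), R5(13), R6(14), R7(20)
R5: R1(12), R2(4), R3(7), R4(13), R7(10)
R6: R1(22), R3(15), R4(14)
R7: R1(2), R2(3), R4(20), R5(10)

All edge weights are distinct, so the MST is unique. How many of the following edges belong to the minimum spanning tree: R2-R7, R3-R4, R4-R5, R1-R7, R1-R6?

Kruskal's algorithm — process edges by increasing weight (ties by edge label):
R1-R7 (2): add — endpoints in different components.
R2-R7 (3): add — endpoints in different components.
R2-R5 (4): add — endpoints in different components.
R1-R2 (5): skip — R2 and R1 already connected.
R2-R4 (6): add — endpoints in different components.
R3-R5 (7): add — endpoints in different components.
R5-R7 (10): skip — R5 and R7 already connected.
R1-R5 (12): skip — R5 and R1 already connected.
R4-R5 (13): skip — R5 and R4 already connected.
R4-R6 (14): add — endpoints in different components.
MST edge set: {R1-R7, R2-R7, R2-R5, R2-R4, R3-R5, R4-R6}.
Of the listed edges, {R2-R7, R1-R7} are in the MST → 2.

2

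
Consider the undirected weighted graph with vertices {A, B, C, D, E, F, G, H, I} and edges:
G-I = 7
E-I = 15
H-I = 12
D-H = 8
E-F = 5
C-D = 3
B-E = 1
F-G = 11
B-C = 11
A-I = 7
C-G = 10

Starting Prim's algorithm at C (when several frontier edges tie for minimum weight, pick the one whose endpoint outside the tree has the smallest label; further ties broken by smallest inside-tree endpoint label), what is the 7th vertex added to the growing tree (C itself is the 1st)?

Grow the tree from C using Prim:
Step 1: cheapest edge leaving the tree is C-D (3); add D.
Step 2: cheapest edge leaving the tree is D-H (8); add H.
Step 3: cheapest edge leaving the tree is C-G (10); add G.
Step 4: cheapest edge leaving the tree is G-I (7); add I.
Step 5: cheapest edge leaving the tree is A-I (7); add A.
Step 6: cheapest edge leaving the tree is B-C (11); add B.
Step 7: cheapest edge leaving the tree is B-E (1); add E.
Step 8: cheapest edge leaving the tree is E-F (5); add F.
Vertex order: C, D, H, G, I, A, B, E, F. The 7th vertex is B.

B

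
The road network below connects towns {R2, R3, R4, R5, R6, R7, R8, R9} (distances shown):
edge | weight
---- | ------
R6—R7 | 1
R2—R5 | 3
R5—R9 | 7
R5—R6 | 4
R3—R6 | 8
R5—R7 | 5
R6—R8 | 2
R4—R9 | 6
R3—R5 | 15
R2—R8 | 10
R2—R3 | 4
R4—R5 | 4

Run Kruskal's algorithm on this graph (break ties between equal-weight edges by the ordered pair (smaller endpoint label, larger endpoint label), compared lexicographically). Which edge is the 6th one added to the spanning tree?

R5-R6

Kruskal's algorithm — process edges by increasing weight (ties by edge label):
R6—R7 (1): add — endpoints in different components.
R6—R8 (2): add — endpoints in different components.
R2—R5 (3): add — endpoints in different components.
R2—R3 (4): add — endpoints in different components.
R4—R5 (4): add — endpoints in different components.
R5—R6 (4): add — endpoints in different components.
R5—R7 (5): skip — R5 and R7 already connected.
R4—R9 (6): add — endpoints in different components.
The 6th edge added is R5—R6.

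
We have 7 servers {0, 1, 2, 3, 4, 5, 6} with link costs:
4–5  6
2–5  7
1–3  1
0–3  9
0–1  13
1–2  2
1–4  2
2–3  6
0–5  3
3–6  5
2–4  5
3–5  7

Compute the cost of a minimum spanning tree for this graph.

19

Kruskal's algorithm — process edges by increasing weight (ties by edge label):
1–3 (1): add — endpoints in different components.
1–2 (2): add — endpoints in different components.
1–4 (2): add — endpoints in different components.
0–5 (3): add — endpoints in different components.
2–4 (5): skip — 2 and 4 already connected.
3–6 (5): add — endpoints in different components.
2–3 (6): skip — 2 and 3 already connected.
4–5 (6): add — endpoints in different components.
MST edges: 1–3, 1–2, 1–4, 0–5, 3–6, 4–5; total weight 1+2+2+3+5+6 = 19.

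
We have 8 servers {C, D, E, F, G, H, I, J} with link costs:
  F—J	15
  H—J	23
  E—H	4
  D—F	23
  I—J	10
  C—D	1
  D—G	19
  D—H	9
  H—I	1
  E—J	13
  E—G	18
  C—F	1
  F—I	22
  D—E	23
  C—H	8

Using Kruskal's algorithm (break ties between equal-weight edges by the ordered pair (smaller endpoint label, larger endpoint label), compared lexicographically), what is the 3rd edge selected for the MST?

H-I

Sort edges by weight, then run Kruskal:
C—D (1): add — endpoints in different components.
C—F (1): add — endpoints in different components.
H—I (1): add — endpoints in different components.
E—H (4): add — endpoints in different components.
C—H (8): add — endpoints in different components.
D—H (9): skip — D and H already connected.
I—J (10): add — endpoints in different components.
E—J (13): skip — E and J already connected.
F—J (15): skip — F and J already connected.
E—G (18): add — endpoints in different components.
The 3rd edge added is H—I.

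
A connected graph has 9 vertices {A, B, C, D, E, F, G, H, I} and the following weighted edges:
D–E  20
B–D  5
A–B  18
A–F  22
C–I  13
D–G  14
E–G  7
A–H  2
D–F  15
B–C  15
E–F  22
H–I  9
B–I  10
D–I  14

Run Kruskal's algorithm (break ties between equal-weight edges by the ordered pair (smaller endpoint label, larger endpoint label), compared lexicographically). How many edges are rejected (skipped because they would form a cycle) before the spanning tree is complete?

Sort edges by weight, then run Kruskal:
A–H (2): add — endpoints in different components.
B–D (5): add — endpoints in different components.
E–G (7): add — endpoints in different components.
H–I (9): add — endpoints in different components.
B–I (10): add — endpoints in different components.
C–I (13): add — endpoints in different components.
D–G (14): add — endpoints in different components.
D–I (14): skip — D and I already connected.
B–C (15): skip — B and C already connected.
D–F (15): add — endpoints in different components.
Edges rejected before the tree was complete: 2.

2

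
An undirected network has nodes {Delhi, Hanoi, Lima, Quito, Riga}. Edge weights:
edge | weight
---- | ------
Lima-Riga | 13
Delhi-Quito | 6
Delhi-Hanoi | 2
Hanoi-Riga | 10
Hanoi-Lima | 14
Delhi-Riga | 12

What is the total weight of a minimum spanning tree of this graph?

31

Kruskal's algorithm — process edges by increasing weight (ties by edge label):
Delhi-Hanoi (2): add. Components now {Lima} {Delhi,Hanoi} {Quito} {Riga}
Delhi-Quito (6): add. Components now {Lima} {Delhi,Hanoi,Quito} {Riga}
Hanoi-Riga (10): add. Components now {Lima} {Delhi,Hanoi,Quito,Riga}
Delhi-Riga (12): skip — Riga and Delhi already connected.
Lima-Riga (13): add. Components now {Delhi,Hanoi,Lima,Quito,Riga}
MST edges: Delhi-Hanoi, Delhi-Quito, Hanoi-Riga, Lima-Riga; total weight 2+6+10+13 = 31.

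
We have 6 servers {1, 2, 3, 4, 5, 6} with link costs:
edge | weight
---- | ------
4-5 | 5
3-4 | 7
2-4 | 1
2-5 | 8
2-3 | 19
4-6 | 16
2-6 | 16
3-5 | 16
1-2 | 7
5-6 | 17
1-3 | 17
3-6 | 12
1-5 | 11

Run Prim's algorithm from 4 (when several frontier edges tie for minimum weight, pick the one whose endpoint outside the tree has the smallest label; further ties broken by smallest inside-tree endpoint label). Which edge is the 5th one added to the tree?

Prim's algorithm from 4:
Step 1: frontier [2-4 1, 4-5 5, 3-4 7, 4-6 16] → take 2-4 (1); add 2.
Step 2: frontier [1-2 7, 2-5 8, 2-6 16, 2-3 19, 4-5 5, 3-4 7, 4-6 16] → take 4-5 (5); add 5.
Step 3: frontier [1-2 7, 2-6 16, 2-3 19, 3-4 7, 4-6 16, 1-5 11, 3-5 16, 5-6 17] → take 1-2 (7); add 1.
Step 4: frontier [1-3 17, 2-6 16, 2-3 19, 3-4 7, 4-6 16, 3-5 16, 5-6 17] → take 3-4 (7); add 3.
Step 5: frontier [2-6 16, 3-6 12, 4-6 16, 5-6 17] → take 3-6 (12); add 6.
The 5th edge added is 3-6.

3-6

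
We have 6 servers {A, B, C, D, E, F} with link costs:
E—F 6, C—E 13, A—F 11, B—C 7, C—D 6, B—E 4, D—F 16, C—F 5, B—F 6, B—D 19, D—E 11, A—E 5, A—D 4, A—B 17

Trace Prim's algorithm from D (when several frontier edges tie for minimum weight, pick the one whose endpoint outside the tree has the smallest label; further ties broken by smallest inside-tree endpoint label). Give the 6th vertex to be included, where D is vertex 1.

F

Prim, starting at D.
Step 1: cheapest edge leaving the tree is A—D (4); add A.
Step 2: cheapest edge leaving the tree is A—E (5); add E.
Step 3: cheapest edge leaving the tree is B—E (4); add B.
Step 4: cheapest edge leaving the tree is C—D (6); add C.
Step 5: cheapest edge leaving the tree is C—F (5); add F.
Vertex order: D, A, E, B, C, F. The 6th vertex is F.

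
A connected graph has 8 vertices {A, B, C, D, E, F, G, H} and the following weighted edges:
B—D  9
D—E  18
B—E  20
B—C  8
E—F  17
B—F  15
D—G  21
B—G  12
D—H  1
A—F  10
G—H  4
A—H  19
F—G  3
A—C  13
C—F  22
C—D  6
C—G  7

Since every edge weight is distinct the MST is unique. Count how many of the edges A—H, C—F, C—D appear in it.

1

Kruskal: consider edges lightest-first.
D—H (1): add — endpoints in different components.
F—G (3): add — endpoints in different components.
G—H (4): add — endpoints in different components.
C—D (6): add — endpoints in different components.
C—G (7): skip — C and G already connected.
B—C (8): add — endpoints in different components.
B—D (9): skip — B and D already connected.
A—F (10): add — endpoints in different components.
B—G (12): skip — B and G already connected.
A—C (13): skip — A and C already connected.
B—F (15): skip — B and F already connected.
E—F (17): add — endpoints in different components.
MST edge set: {D—H, F—G, G—H, C—D, B—C, A—F, E—F}.
Of the listed edges, {C—D} are in the MST → 1.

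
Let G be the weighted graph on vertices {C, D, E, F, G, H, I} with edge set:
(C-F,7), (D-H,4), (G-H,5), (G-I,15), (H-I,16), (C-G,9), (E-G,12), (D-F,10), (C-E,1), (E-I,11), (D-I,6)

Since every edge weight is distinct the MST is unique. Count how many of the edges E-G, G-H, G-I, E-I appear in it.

1

Kruskal's algorithm — process edges by increasing weight (ties by edge label):
C-E (1): add — endpoints in different components.
D-H (4): add — endpoints in different components.
G-H (5): add — endpoints in different components.
D-I (6): add — endpoints in different components.
C-F (7): add — endpoints in different components.
C-G (9): add — endpoints in different components.
MST edge set: {C-E, D-H, G-H, D-I, C-F, C-G}.
Of the listed edges, {G-H} are in the MST → 1.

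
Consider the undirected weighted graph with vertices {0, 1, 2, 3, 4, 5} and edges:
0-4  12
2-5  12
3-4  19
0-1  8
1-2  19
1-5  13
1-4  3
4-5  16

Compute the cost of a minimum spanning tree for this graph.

55

Kruskal: consider edges lightest-first.
1-4 (3): add — endpoints in different components.
0-1 (8): add — endpoints in different components.
0-4 (12): skip — 0 and 4 already connected.
2-5 (12): add — endpoints in different components.
1-5 (13): add — endpoints in different components.
4-5 (16): skip — 4 and 5 already connected.
1-2 (19): skip — 1 and 2 already connected.
3-4 (19): add — endpoints in different components.
MST edges: 1-4, 0-1, 2-5, 1-5, 3-4; total weight 3+8+12+13+19 = 55.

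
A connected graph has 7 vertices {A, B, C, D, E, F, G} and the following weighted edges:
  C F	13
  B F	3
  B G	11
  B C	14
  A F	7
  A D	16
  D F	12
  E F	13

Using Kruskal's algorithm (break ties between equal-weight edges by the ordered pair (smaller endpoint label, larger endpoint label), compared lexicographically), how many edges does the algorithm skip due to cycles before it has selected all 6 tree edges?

Kruskal: consider edges lightest-first.
B F (3): add. Components now {A} {B,F} {C} {D} {E} {G}
A F (7): add. Components now {A,B,F} {C} {D} {E} {G}
B G (11): add. Components now {A,B,F,G} {C} {D} {E}
D F (12): add. Components now {A,B,D,F,G} {C} {E}
C F (13): add. Components now {A,B,C,D,F,G} {E}
E F (13): add. Components now {A,B,C,D,E,F,G}
Edges rejected before the tree was complete: 0.

0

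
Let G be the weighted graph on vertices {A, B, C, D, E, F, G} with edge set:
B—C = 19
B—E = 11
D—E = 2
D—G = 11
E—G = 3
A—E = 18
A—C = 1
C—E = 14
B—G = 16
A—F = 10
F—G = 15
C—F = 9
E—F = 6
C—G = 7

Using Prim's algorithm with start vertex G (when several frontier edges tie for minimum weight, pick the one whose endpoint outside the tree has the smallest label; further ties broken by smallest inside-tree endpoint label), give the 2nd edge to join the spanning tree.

D-E

Prim's algorithm from G:
Step 1: frontier [E—G 3, C—G 7, D—G 11, F—G 15, B—G 16] → take E—G (3); add E.
Step 2: frontier [D—E 2, E—F 6, B—E 11, C—E 14, A—E 18, C—G 7, D—G 11, F—G 15, B—G 16] → take D—E (2); add D.
Step 3: frontier [E—F 6, B—E 11, C—E 14, A—E 18, C—G 7, F—G 15, B—G 16] → take E—F (6); add F.
Step 4: frontier [B—E 11, C—E 14, A—E 18, C—F 9, A—F 10, C—G 7, B—G 16] → take C—G (7); add C.
Step 5: frontier [A—C 1, B—C 19, B—E 11, A—E 18, A—F 10, B—G 16] → take A—C (1); add A.
Step 6: frontier [B—C 19, B—E 11, B—G 16] → take B—E (11); add B.
The 2nd edge added is D—E.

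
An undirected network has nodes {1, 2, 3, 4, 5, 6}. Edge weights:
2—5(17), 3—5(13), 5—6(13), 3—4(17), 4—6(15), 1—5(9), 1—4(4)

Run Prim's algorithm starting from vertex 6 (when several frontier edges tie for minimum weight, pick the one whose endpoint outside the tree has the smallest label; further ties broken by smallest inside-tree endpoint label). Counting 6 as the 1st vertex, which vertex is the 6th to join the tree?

Prim's algorithm from 6:
Step 1: cheapest edge leaving the tree is 5—6 (13); add 5.
Step 2: cheapest edge leaving the tree is 1—5 (9); add 1.
Step 3: cheapest edge leaving the tree is 1—4 (4); add 4.
Step 4: cheapest edge leaving the tree is 3—5 (13); add 3.
Step 5: cheapest edge leaving the tree is 2—5 (17); add 2.
Vertex order: 6, 5, 1, 4, 3, 2. The 6th vertex is 2.

2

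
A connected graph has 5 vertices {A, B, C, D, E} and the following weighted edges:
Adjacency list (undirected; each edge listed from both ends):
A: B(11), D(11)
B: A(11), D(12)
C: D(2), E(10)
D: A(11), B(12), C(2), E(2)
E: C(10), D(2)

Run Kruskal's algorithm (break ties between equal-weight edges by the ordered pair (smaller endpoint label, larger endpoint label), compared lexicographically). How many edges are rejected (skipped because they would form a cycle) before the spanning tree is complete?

Sort edges by weight, then run Kruskal:
C D (2): add — endpoints in different components.
D E (2): add — endpoints in different components.
C E (10): skip — C and E already connected.
A B (11): add — endpoints in different components.
A D (11): add — endpoints in different components.
Edges rejected before the tree was complete: 1.

1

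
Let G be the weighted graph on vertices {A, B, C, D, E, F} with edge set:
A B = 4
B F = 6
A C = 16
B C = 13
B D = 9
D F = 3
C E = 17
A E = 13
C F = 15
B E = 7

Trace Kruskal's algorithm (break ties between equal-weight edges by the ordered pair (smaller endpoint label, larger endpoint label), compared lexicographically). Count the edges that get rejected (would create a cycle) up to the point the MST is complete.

2

Kruskal: consider edges lightest-first.
D F (3): add. Components now {A} {B} {C} {D,F} {E}
A B (4): add. Components now {A,B} {C} {D,F} {E}
B F (6): add. Components now {A,B,D,F} {C} {E}
B E (7): add. Components now {A,B,D,E,F} {C}
B D (9): skip — B and D already connected.
A E (13): skip — A and E already connected.
B C (13): add. Components now {A,B,C,D,E,F}
Edges rejected before the tree was complete: 2.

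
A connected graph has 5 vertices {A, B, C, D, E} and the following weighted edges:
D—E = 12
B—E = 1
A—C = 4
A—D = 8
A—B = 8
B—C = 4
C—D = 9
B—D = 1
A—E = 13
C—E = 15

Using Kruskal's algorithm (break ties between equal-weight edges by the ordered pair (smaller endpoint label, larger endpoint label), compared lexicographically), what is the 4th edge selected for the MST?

Kruskal's algorithm — process edges by increasing weight (ties by edge label):
B—D (1): add. Components now {A} {B,D} {C} {E}
B—E (1): add. Components now {A} {B,D,E} {C}
A—C (4): add. Components now {A,C} {B,D,E}
B—C (4): add. Components now {A,B,C,D,E}
The 4th edge added is B—C.

B-C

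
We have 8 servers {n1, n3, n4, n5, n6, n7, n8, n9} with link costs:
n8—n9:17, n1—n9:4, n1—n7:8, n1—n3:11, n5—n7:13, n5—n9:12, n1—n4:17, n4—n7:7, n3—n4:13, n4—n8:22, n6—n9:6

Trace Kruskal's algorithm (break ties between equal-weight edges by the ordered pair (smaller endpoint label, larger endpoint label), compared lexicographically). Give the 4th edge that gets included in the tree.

n1-n7

Sort edges by weight, then run Kruskal:
n1—n9 (4): add — endpoints in different components.
n6—n9 (6): add — endpoints in different components.
n4—n7 (7): add — endpoints in different components.
n1—n7 (8): add — endpoints in different components.
n1—n3 (11): add — endpoints in different components.
n5—n9 (12): add — endpoints in different components.
n3—n4 (13): skip — n3 and n4 already connected.
n5—n7 (13): skip — n7 and n5 already connected.
n1—n4 (17): skip — n1 and n4 already connected.
n8—n9 (17): add — endpoints in different components.
The 4th edge added is n1—n7.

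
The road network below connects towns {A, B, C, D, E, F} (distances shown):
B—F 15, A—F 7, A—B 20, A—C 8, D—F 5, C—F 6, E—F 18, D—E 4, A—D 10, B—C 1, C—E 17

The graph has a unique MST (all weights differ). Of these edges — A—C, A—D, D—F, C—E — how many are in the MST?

Kruskal's algorithm — process edges by increasing weight (ties by edge label):
B—C (1): add. Components now {A} {B,C} {D} {E} {F}
D—E (4): add. Components now {A} {B,C} {D,E} {F}
D—F (5): add. Components now {A} {B,C} {D,E,F}
C—F (6): add. Components now {A} {B,C,D,E,F}
A—F (7): add. Components now {A,B,C,D,E,F}
MST edge set: {B—C, D—E, D—F, C—F, A—F}.
Of the listed edges, {D—F} are in the MST → 1.

1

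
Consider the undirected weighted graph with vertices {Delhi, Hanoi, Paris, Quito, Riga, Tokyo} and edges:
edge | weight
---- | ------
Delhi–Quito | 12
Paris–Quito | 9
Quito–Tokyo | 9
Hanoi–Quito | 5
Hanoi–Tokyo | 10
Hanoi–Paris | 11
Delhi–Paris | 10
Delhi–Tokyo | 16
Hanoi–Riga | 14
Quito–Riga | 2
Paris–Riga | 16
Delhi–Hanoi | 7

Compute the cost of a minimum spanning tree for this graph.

32

Prim's algorithm from Hanoi:
Step 1: frontier [Hanoi–Quito 5, Delhi–Hanoi 7, Hanoi–Tokyo 10, Hanoi–Paris 11, Hanoi–Riga 14] → take Hanoi–Quito (5); add Quito.
Step 2: frontier [Delhi–Hanoi 7, Hanoi–Tokyo 10, Hanoi–Paris 11, Hanoi–Riga 14, Quito–Riga 2, Paris–Quito 9, Quito–Tokyo 9, Delhi–Quito 12] → take Quito–Riga (2); add Riga.
Step 3: frontier [Delhi–Hanoi 7, Hanoi–Tokyo 10, Hanoi–Paris 11, Paris–Quito 9, Quito–Tokyo 9, Delhi–Quito 12, Paris–Riga 16] → take Delhi–Hanoi (7); add Delhi.
Step 4: frontier [Delhi–Paris 10, Delhi–Tokyo 16, Hanoi–Tokyo 10, Hanoi–Paris 11, Paris–Quito 9, Quito–Tokyo 9, Paris–Riga 16] → take Paris–Quito (9); add Paris.
Step 5: frontier [Delhi–Tokyo 16, Hanoi–Tokyo 10, Quito–Tokyo 9] → take Quito–Tokyo (9); add Tokyo.
MST edges: Hanoi–Quito, Quito–Riga, Delhi–Hanoi, Paris–Quito, Quito–Tokyo; total weight 5+2+7+9+9 = 32.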